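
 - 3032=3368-6400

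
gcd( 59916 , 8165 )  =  1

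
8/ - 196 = -2/49= - 0.04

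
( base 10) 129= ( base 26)4p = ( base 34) 3r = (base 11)108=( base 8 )201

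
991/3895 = 991/3895 = 0.25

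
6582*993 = 6535926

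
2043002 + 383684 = 2426686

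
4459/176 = 25+59/176 = 25.34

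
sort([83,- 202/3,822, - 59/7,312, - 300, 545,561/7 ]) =[ - 300, - 202/3, - 59/7 , 561/7,83, 312,545,822]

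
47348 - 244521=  - 197173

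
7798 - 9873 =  - 2075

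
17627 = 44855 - 27228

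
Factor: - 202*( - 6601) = 1333402 =2^1*7^1 * 23^1*  41^1*101^1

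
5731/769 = 7 + 348/769 = 7.45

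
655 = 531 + 124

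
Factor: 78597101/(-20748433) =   -  11^1* 163^(-1) * 127291^( - 1 )  *7145191^1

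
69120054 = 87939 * 786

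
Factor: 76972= 2^2*7^1*2749^1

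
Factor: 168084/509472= 161/488=2^(-3 )*7^1* 23^1 * 61^(- 1)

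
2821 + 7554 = 10375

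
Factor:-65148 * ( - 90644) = 2^4*3^1*17^1*31^1 * 43^1*61^1*89^1 = 5905275312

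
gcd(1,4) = 1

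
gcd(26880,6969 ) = 3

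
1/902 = 1/902  =  0.00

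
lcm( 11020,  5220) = 99180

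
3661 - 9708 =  - 6047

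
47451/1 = 47451 = 47451.00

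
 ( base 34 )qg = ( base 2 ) 1110000100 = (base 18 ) 2e0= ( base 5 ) 12100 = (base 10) 900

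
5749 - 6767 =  - 1018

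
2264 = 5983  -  3719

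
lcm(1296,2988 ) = 107568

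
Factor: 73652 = 2^2*18413^1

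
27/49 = 27/49 = 0.55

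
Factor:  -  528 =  - 2^4 * 3^1*11^1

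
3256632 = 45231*72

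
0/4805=0   =  0.00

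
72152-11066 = 61086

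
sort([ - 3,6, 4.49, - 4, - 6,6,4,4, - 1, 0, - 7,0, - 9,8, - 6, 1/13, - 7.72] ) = [ -9, - 7.72, - 7,-6,-6  ,-4,  -  3, - 1,0,0, 1/13, 4, 4,4.49,6,6, 8]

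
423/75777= 141/25259 = 0.01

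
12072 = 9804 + 2268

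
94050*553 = 52009650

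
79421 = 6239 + 73182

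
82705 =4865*17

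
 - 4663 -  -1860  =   - 2803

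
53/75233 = 53/75233 = 0.00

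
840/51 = 280/17=16.47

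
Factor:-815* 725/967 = -590875/967 = - 5^3* 29^1*163^1*967^( - 1)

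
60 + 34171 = 34231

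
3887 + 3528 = 7415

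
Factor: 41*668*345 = 2^2*3^1*5^1*23^1*41^1*167^1 = 9448860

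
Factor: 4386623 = 4386623^1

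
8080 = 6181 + 1899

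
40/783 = 40/783 = 0.05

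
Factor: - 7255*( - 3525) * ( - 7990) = - 204335261250 = - 2^1*3^1*5^4*17^1*47^2*1451^1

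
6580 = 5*1316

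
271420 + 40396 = 311816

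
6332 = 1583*4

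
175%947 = 175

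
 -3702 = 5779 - 9481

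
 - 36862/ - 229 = 36862/229=160.97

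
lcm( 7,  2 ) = 14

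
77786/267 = 874/3=291.33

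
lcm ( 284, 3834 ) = 7668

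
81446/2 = 40723 = 40723.00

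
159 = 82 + 77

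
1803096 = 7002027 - 5198931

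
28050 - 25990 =2060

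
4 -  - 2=6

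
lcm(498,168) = 13944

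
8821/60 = 147 + 1/60 = 147.02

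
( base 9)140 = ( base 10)117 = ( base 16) 75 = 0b1110101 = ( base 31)3O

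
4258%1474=1310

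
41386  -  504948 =-463562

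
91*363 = 33033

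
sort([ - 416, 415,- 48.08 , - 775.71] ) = [ - 775.71, - 416  ,-48.08, 415 ]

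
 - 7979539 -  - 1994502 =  - 5985037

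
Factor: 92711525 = 5^2*149^1*24889^1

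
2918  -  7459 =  - 4541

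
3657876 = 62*58998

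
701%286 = 129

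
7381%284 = 281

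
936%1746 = 936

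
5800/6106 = 2900/3053 = 0.95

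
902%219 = 26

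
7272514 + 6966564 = 14239078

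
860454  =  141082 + 719372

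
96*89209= 8564064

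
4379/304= 4379/304 =14.40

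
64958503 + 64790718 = 129749221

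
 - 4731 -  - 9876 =5145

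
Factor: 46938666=2^1*3^1*17^1*137^1*3359^1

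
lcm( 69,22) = 1518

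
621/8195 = 621/8195 = 0.08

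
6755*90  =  607950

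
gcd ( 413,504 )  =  7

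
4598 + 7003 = 11601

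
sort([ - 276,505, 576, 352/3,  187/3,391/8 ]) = [ - 276,391/8,187/3,352/3,505, 576]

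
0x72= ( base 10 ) 114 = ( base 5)424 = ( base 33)3f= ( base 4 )1302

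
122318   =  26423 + 95895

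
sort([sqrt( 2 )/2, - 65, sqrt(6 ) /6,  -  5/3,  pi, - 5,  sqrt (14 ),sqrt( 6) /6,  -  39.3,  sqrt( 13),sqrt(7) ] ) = [ - 65,-39.3,-5, - 5/3, sqrt( 6 )/6,sqrt(6 )/6, sqrt( 2 )/2,sqrt( 7 ), pi,sqrt( 13),sqrt( 14) ] 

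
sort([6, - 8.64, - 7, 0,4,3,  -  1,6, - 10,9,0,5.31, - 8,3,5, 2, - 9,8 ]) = [- 10, - 9 , - 8.64,-8,  -  7,-1,0 , 0, 2,  3, 3, 4 , 5,5.31, 6 , 6,8, 9]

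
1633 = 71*23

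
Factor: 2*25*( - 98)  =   - 2^2*5^2*7^2 = - 4900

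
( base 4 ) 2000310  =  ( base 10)8244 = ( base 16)2034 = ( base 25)D4J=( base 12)4930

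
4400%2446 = 1954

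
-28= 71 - 99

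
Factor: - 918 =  - 2^1*3^3*17^1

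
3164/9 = 3164/9  =  351.56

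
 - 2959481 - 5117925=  - 8077406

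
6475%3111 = 253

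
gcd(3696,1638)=42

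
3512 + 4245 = 7757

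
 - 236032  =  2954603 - 3190635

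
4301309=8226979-3925670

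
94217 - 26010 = 68207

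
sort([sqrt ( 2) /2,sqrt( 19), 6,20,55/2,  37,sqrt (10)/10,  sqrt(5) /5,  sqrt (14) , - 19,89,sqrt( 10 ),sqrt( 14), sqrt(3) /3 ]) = [ - 19,sqrt( 10 )/10,  sqrt( 5) /5, sqrt( 3 ) /3,  sqrt( 2 ) /2, sqrt(10),  sqrt( 14), sqrt( 14) , sqrt( 19), 6, 20, 55/2, 37, 89 ] 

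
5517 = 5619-102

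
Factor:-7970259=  - 3^1 * 11^1* 23^1 * 10501^1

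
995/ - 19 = -995/19 = - 52.37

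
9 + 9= 18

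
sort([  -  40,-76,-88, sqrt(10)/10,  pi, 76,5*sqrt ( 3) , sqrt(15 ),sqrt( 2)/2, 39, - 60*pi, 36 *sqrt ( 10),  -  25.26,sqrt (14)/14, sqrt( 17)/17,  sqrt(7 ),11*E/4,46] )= [-60*pi,-88 ,-76,-40, - 25.26,sqrt( 17)/17,  sqrt(14)/14, sqrt(10 ) /10,sqrt(2 ) /2, sqrt(7), pi,sqrt(15 ), 11*E/4, 5*sqrt( 3) , 39, 46, 76, 36  *sqrt(10)]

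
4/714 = 2/357 = 0.01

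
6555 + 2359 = 8914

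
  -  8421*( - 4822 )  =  40606062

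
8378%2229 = 1691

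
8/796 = 2/199 = 0.01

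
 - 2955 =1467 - 4422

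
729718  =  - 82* (-8899) 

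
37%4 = 1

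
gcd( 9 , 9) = 9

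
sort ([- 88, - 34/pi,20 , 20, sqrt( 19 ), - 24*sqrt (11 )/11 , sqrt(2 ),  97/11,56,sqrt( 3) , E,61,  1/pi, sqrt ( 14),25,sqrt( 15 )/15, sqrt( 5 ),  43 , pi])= [ - 88, - 34/pi,- 24*sqrt( 11) /11,sqrt( 15 ) /15,1/pi,sqrt( 2),sqrt( 3 ), sqrt( 5 ), E, pi , sqrt( 14) , sqrt(19 ),97/11, 20,20,25,43, 56,61]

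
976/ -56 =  - 18 + 4/7 = - 17.43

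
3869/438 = 53/6 = 8.83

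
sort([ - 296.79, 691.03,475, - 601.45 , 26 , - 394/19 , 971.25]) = [ - 601.45, - 296.79, - 394/19, 26,475 , 691.03 , 971.25]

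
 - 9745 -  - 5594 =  - 4151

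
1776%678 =420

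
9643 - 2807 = 6836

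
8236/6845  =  1  +  1391/6845 = 1.20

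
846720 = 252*3360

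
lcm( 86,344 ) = 344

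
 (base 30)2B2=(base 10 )2132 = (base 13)C80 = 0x854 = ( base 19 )5h4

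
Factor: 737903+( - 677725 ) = 60178 = 2^1*30089^1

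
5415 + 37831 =43246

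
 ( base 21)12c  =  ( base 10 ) 495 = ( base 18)199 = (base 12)353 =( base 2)111101111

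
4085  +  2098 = 6183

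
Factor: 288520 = 2^3*5^1*7213^1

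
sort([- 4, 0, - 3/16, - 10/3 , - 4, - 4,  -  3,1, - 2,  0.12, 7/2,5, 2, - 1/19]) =[ - 4, - 4, - 4, -10/3, - 3, - 2,-3/16, - 1/19, 0, 0.12, 1, 2, 7/2, 5]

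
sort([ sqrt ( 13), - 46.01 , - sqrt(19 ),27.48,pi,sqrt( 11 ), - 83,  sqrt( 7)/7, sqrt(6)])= [- 83,- 46.01, - sqrt( 19 ), sqrt( 7) /7 , sqrt( 6 ), pi , sqrt(11 ), sqrt (13 ),27.48 ] 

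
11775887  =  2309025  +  9466862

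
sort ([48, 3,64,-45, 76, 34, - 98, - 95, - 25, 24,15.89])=[ - 98, - 95,- 45, - 25, 3, 15.89,24,34 , 48,64, 76 ] 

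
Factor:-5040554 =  -2^1*2520277^1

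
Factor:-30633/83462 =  - 2^( - 1) * 3^1 * 29^( - 1)*1439^( - 1) * 10211^1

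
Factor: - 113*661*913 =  - 68194709 = - 11^1*83^1*113^1*661^1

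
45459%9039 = 264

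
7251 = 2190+5061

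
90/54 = 5/3 = 1.67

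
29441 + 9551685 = 9581126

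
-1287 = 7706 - 8993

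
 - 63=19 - 82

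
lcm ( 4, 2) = 4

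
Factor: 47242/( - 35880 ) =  - 2^( - 2 )*3^( - 1)*5^ ( - 1) * 79^1 = - 79/60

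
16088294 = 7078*2273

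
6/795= 2/265 = 0.01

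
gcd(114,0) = 114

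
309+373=682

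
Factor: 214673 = 214673^1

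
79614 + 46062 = 125676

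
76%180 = 76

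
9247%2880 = 607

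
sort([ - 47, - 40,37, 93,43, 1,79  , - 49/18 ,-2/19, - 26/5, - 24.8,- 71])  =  [  -  71, - 47, - 40 ,-24.8, - 26/5,- 49/18, - 2/19,1,37, 43, 79,93 ] 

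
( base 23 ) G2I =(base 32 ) 8AG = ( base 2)10000101010000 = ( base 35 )6XN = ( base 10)8528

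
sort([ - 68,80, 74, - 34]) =[ - 68, -34, 74,80] 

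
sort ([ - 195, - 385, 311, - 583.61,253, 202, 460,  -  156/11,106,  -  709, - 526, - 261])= [-709, - 583.61,-526,-385, - 261, - 195, - 156/11, 106,202, 253 , 311, 460]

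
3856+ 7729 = 11585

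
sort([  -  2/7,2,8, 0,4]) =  [  -  2/7,  0,2,  4,8 ]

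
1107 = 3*369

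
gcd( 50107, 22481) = 1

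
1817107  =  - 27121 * ( -67)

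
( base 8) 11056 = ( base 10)4654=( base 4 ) 1020232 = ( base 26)6n0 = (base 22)9dc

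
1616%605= 406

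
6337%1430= 617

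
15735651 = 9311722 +6423929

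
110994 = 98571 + 12423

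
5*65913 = 329565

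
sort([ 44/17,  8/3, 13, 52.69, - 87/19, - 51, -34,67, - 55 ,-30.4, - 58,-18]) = [ - 58, - 55, - 51, - 34 , - 30.4,  -  18, - 87/19,  44/17,8/3,13,52.69,67] 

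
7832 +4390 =12222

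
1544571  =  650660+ 893911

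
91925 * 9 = 827325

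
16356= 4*4089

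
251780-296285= - 44505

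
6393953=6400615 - 6662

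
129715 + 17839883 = 17969598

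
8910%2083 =578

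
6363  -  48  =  6315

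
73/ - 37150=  - 1 + 37077/37150 = - 0.00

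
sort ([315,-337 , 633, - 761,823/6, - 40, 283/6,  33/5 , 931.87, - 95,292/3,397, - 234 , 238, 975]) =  [ - 761,-337, - 234,-95, - 40, 33/5 , 283/6, 292/3,823/6,238 , 315,397,633,931.87,975 ]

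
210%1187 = 210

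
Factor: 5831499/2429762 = 2^(-1)*3^1*19^1*71^( - 2 ) * 241^( - 1)*263^1*389^1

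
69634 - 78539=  - 8905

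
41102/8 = 20551/4=5137.75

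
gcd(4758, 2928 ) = 366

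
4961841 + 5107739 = 10069580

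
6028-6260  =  -232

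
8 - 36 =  - 28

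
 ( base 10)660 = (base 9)813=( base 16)294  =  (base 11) 550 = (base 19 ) 1FE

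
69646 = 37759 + 31887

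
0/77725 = 0 = 0.00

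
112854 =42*2687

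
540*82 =44280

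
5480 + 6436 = 11916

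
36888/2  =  18444= 18444.00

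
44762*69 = 3088578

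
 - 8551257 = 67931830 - 76483087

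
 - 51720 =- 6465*8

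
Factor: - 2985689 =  - 7^1*426527^1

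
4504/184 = 24 + 11/23=24.48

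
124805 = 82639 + 42166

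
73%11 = 7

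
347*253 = 87791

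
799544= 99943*8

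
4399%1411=166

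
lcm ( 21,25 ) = 525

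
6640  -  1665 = 4975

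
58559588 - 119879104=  - 61319516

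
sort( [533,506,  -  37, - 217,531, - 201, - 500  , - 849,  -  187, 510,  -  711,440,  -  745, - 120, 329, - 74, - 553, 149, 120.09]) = [-849, - 745, - 711,  -  553, - 500, - 217,- 201, - 187, - 120,  -  74,-37,  120.09, 149 , 329, 440, 506, 510 , 531, 533] 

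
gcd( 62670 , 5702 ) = 2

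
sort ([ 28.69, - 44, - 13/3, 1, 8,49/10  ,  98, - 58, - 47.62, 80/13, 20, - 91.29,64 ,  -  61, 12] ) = [  -  91.29, - 61, - 58, - 47.62, - 44,-13/3 , 1 , 49/10, 80/13, 8, 12, 20, 28.69,64, 98 ]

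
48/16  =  3 = 3.00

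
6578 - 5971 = 607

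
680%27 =5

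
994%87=37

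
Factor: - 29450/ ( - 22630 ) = 95/73 = 5^1*19^1  *  73^( - 1) 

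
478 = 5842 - 5364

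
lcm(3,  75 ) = 75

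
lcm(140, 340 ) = 2380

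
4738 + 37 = 4775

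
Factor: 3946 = 2^1*1973^1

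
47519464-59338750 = - 11819286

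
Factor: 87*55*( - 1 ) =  - 3^1*5^1*11^1*29^1 = - 4785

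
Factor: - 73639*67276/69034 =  - 2^1*7^(-1)*11^2*139^1*211^1*349^1*4931^(  -  1 ) = - 2477068682/34517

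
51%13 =12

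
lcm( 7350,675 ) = 66150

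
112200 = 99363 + 12837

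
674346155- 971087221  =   - 296741066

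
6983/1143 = 6983/1143 = 6.11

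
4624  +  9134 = 13758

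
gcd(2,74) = 2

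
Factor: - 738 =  -2^1*3^2* 41^1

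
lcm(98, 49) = 98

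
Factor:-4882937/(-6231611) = 113^( - 1 )*281^1*17377^1*55147^(-1) 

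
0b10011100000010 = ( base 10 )9986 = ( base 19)18CB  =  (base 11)7559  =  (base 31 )ac4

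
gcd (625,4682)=1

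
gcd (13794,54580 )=2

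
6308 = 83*76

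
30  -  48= - 18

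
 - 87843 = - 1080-86763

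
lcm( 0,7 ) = 0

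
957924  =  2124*451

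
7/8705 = 7/8705=0.00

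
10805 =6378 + 4427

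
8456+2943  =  11399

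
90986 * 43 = 3912398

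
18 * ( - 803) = -14454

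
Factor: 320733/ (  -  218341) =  -3^3 * 7^1*29^ ( - 1)*1697^1*7529^( - 1)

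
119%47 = 25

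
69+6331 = 6400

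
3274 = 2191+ 1083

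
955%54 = 37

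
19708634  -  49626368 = - 29917734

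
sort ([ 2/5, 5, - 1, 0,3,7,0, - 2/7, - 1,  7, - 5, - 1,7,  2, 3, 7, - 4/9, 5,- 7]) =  [ - 7, - 5, - 1,-1  , - 1, - 4/9, - 2/7 , 0, 0, 2/5,2 , 3,3, 5, 5, 7 , 7, 7, 7] 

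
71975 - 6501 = 65474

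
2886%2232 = 654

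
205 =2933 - 2728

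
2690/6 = 1345/3  =  448.33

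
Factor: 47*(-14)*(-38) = 2^2*7^1*19^1  *  47^1 = 25004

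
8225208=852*9654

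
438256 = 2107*208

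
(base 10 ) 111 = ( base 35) 36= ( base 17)69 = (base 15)76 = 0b1101111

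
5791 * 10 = 57910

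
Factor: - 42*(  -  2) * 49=4116 = 2^2*3^1*7^3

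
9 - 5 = 4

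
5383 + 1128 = 6511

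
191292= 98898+92394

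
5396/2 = 2698=2698.00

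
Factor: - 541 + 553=2^2*3^1= 12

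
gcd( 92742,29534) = 2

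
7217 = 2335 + 4882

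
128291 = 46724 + 81567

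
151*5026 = 758926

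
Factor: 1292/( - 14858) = - 2^1* 23^(-1) = - 2/23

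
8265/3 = 2755 = 2755.00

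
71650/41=71650/41 = 1747.56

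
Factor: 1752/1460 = 2^1  *  3^1*5^( - 1) = 6/5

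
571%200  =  171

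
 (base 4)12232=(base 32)DE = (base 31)DR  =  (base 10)430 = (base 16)1ae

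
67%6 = 1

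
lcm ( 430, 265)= 22790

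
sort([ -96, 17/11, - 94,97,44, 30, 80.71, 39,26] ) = [ - 96,-94,17/11, 26,30 , 39,44,80.71,97]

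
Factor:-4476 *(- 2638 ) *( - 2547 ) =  - 2^3*3^3 * 283^1*373^1*1319^1  =  - 30074181336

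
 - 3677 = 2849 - 6526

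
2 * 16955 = 33910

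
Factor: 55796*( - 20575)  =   - 1148002700  =  - 2^2*5^2 * 13^1*29^1*37^1*823^1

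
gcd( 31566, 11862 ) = 6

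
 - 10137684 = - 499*20316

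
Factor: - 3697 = -3697^1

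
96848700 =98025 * 988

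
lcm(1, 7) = 7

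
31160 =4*7790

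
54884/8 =13721/2 = 6860.50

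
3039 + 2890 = 5929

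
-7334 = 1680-9014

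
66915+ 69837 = 136752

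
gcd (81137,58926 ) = 7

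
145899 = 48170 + 97729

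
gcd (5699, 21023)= 1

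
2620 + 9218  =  11838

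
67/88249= 67/88249=   0.00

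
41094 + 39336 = 80430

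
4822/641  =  7 + 335/641=7.52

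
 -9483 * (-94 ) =891402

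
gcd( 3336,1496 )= 8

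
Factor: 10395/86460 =63/524 = 2^( - 2) * 3^2 * 7^1 *131^( - 1 ) 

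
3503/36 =3503/36 = 97.31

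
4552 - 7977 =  - 3425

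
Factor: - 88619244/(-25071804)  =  7384937/2089317=3^( - 1)*7^2*17^( - 1) * 29^1*71^( - 1)*577^( - 1 )*5197^1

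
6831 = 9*759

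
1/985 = 1/985 = 0.00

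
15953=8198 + 7755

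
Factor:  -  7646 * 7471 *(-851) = 48611899366 = 2^1* 23^1*31^1*37^1*241^1*3823^1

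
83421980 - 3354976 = 80067004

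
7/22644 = 7/22644  =  0.00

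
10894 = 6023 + 4871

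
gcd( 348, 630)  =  6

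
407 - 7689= - 7282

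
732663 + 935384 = 1668047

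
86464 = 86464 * 1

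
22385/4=5596 + 1/4=5596.25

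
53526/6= 8921  =  8921.00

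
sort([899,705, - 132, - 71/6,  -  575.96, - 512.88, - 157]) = [  -  575.96, - 512.88, - 157, - 132 , - 71/6,705, 899]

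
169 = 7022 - 6853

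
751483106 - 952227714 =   -  200744608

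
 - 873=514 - 1387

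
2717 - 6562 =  - 3845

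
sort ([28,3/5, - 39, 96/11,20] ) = [ -39, 3/5,96/11 , 20, 28 ] 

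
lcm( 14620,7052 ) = 599420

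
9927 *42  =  416934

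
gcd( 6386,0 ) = 6386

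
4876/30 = 162 + 8/15 = 162.53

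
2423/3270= 2423/3270= 0.74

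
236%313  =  236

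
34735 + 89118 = 123853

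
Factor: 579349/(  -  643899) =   -  3^(-1)*67^1*71^(-1 )*3023^(- 1)*8647^1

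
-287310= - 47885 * 6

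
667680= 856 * 780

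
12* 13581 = 162972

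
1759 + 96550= 98309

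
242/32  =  121/16  =  7.56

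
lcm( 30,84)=420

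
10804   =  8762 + 2042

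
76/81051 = 76/81051 = 0.00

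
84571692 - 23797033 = 60774659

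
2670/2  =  1335=1335.00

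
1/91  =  1/91 = 0.01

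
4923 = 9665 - 4742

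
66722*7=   467054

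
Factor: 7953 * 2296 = 2^3*3^1*7^1*11^1 * 41^1*241^1 = 18260088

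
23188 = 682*34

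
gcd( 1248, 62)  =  2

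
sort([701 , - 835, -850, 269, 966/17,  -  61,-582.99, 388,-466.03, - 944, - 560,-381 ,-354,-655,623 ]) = [ - 944 , - 850, - 835,-655, - 582.99,-560, - 466.03, -381, - 354, - 61,966/17 , 269, 388,623,701 ]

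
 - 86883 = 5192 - 92075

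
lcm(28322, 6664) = 113288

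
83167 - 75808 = 7359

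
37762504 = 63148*598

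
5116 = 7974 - 2858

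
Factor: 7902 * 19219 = 2^1*3^2*439^1 * 19219^1 = 151868538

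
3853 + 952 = 4805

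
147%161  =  147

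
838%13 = 6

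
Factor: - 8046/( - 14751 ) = 6/11 =2^1*3^1 * 11^(-1 )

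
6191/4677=1 + 1514/4677 = 1.32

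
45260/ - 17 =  - 2663+11/17 = - 2662.35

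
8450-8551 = -101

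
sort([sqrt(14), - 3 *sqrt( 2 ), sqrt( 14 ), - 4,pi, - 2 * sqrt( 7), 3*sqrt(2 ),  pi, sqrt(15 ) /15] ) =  [ - 2*sqrt(7 ), - 3*sqrt(2 ), - 4, sqrt(15 ) /15, pi,pi, sqrt(14), sqrt(14) , 3*sqrt (2) ]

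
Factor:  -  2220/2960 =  - 3/4= -2^(-2)*3^1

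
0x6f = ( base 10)111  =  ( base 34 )39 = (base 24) 4F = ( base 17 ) 69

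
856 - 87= 769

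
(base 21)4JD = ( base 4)202000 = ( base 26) 35I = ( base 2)100010000000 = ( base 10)2176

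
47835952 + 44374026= 92209978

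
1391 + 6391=7782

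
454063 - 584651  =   - 130588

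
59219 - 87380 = -28161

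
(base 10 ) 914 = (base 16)392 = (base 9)1225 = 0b1110010010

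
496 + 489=985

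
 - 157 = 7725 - 7882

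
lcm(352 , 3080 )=12320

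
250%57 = 22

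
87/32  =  87/32 = 2.72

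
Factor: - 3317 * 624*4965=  - 10276596720 = - 2^4 * 3^2*5^1*13^1*31^1*107^1*331^1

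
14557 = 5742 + 8815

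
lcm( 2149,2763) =19341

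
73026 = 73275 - 249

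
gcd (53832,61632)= 24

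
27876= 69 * 404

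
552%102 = 42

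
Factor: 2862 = 2^1 * 3^3 * 53^1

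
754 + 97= 851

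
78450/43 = 1824+18/43 = 1824.42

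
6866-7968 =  - 1102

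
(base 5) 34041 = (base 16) 95c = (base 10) 2396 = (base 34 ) 22G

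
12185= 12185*1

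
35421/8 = 4427 + 5/8  =  4427.62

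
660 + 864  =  1524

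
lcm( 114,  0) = 0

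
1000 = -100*( -10)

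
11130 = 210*53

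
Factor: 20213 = 17^1 * 29^1*41^1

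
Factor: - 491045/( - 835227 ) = 545/927 = 3^( - 2)*5^1*103^( - 1)*109^1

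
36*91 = 3276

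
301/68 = 301/68 = 4.43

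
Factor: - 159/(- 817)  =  3^1*19^( - 1)*43^( - 1 )*53^1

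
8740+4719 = 13459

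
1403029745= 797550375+605479370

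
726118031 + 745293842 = 1471411873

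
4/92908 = 1/23227 =0.00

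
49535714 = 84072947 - 34537233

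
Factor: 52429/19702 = 2^(-1 )*13^1 * 37^1*109^1 * 9851^( - 1 ) 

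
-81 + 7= - 74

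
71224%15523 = 9132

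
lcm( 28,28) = 28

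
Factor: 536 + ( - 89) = 447 = 3^1*149^1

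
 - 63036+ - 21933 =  - 84969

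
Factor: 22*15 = 330=2^1*3^1 * 5^1*11^1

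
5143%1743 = 1657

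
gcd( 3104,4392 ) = 8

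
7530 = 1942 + 5588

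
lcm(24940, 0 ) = 0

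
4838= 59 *82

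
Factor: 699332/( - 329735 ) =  - 2^2 * 5^(- 1)*7^( - 1 )*359^1*487^1*9421^ ( - 1 )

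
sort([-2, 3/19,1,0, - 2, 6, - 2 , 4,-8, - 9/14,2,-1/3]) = [-8 ,-2, - 2, - 2,-9/14, - 1/3,0,  3/19,1,  2,4 , 6] 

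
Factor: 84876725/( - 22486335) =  - 16975345/4497267 = - 3^( - 1)*5^1*149^( - 1 )*10061^( - 1 ) *3395069^1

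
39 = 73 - 34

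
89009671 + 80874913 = 169884584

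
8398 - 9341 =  - 943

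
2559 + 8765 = 11324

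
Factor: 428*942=403176=2^3 * 3^1*107^1*157^1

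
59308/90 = 658 + 44/45 = 658.98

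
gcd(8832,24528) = 48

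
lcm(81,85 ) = 6885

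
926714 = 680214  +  246500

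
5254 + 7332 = 12586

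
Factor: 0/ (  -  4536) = 0^1 = 0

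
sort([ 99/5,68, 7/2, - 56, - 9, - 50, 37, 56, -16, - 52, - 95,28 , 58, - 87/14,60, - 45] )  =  [ - 95, - 56 , - 52, - 50,-45, - 16, - 9, - 87/14,7/2, 99/5,28,  37,56,58,  60,68]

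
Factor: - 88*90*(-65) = 514800 = 2^4*3^2*5^2*11^1*  13^1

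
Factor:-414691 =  - 414691^1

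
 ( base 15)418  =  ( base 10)923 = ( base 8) 1633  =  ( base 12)64b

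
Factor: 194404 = 2^2* 7^1 * 53^1*131^1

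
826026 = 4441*186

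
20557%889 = 110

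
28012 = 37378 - 9366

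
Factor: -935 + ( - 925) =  - 1860  =  -2^2 * 3^1*5^1 * 31^1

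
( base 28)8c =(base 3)22202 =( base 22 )AG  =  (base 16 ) EC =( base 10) 236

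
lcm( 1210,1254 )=68970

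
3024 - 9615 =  - 6591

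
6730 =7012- 282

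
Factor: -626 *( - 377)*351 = 2^1*3^3 * 13^2*29^1 *313^1 =82836702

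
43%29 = 14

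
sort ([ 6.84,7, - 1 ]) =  [ - 1, 6.84, 7] 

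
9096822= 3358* 2709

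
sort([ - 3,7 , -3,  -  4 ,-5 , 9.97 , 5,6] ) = [ - 5,-4, -3, -3 , 5,6,  7 , 9.97]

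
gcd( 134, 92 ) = 2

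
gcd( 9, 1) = 1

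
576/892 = 144/223 = 0.65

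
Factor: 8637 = 3^1 *2879^1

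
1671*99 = 165429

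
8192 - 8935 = -743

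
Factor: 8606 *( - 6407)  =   - 55138642 = -2^1*13^1*43^1*149^1*331^1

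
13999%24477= 13999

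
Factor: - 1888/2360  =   - 2^2*5^( - 1) = - 4/5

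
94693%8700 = 7693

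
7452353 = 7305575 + 146778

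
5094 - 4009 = 1085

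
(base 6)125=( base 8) 65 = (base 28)1P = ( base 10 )53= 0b110101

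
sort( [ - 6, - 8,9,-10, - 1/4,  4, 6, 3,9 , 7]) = [ - 10, - 8, - 6, - 1/4, 3,4,  6,7,9,9]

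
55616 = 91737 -36121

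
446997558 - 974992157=-527994599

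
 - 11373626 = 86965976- 98339602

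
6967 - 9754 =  - 2787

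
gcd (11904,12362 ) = 2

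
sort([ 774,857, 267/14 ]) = [ 267/14,774,857 ] 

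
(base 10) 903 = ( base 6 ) 4103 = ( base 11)751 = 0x387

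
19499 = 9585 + 9914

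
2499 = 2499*1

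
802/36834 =401/18417 = 0.02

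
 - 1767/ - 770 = 1767/770 = 2.29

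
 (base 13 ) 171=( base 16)105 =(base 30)8l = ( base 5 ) 2021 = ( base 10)261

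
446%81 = 41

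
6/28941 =2/9647= 0.00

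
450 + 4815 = 5265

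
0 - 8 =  - 8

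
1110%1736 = 1110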